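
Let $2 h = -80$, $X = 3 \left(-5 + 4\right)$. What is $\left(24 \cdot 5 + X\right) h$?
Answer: $-4680$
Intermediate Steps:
$X = -3$ ($X = 3 \left(-1\right) = -3$)
$h = -40$ ($h = \frac{1}{2} \left(-80\right) = -40$)
$\left(24 \cdot 5 + X\right) h = \left(24 \cdot 5 - 3\right) \left(-40\right) = \left(120 - 3\right) \left(-40\right) = 117 \left(-40\right) = -4680$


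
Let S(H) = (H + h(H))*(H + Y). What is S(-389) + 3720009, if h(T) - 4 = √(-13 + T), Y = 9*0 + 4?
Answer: 3868234 - 385*I*√402 ≈ 3.8682e+6 - 7719.2*I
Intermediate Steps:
Y = 4 (Y = 0 + 4 = 4)
h(T) = 4 + √(-13 + T)
S(H) = (4 + H)*(4 + H + √(-13 + H)) (S(H) = (H + (4 + √(-13 + H)))*(H + 4) = (4 + H + √(-13 + H))*(4 + H) = (4 + H)*(4 + H + √(-13 + H)))
S(-389) + 3720009 = (16 + (-389)² + 4*√(-13 - 389) + 8*(-389) - 389*√(-13 - 389)) + 3720009 = (16 + 151321 + 4*√(-402) - 3112 - 389*I*√402) + 3720009 = (16 + 151321 + 4*(I*√402) - 3112 - 389*I*√402) + 3720009 = (16 + 151321 + 4*I*√402 - 3112 - 389*I*√402) + 3720009 = (148225 - 385*I*√402) + 3720009 = 3868234 - 385*I*√402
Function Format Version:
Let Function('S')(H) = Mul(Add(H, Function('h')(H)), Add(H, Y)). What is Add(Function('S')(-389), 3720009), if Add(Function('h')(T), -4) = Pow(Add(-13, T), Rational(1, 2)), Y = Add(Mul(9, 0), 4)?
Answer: Add(3868234, Mul(-385, I, Pow(402, Rational(1, 2)))) ≈ Add(3.8682e+6, Mul(-7719.2, I))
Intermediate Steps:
Y = 4 (Y = Add(0, 4) = 4)
Function('h')(T) = Add(4, Pow(Add(-13, T), Rational(1, 2)))
Function('S')(H) = Mul(Add(4, H), Add(4, H, Pow(Add(-13, H), Rational(1, 2)))) (Function('S')(H) = Mul(Add(H, Add(4, Pow(Add(-13, H), Rational(1, 2)))), Add(H, 4)) = Mul(Add(4, H, Pow(Add(-13, H), Rational(1, 2))), Add(4, H)) = Mul(Add(4, H), Add(4, H, Pow(Add(-13, H), Rational(1, 2)))))
Add(Function('S')(-389), 3720009) = Add(Add(16, Pow(-389, 2), Mul(4, Pow(Add(-13, -389), Rational(1, 2))), Mul(8, -389), Mul(-389, Pow(Add(-13, -389), Rational(1, 2)))), 3720009) = Add(Add(16, 151321, Mul(4, Pow(-402, Rational(1, 2))), -3112, Mul(-389, Pow(-402, Rational(1, 2)))), 3720009) = Add(Add(16, 151321, Mul(4, Mul(I, Pow(402, Rational(1, 2)))), -3112, Mul(-389, Mul(I, Pow(402, Rational(1, 2))))), 3720009) = Add(Add(16, 151321, Mul(4, I, Pow(402, Rational(1, 2))), -3112, Mul(-389, I, Pow(402, Rational(1, 2)))), 3720009) = Add(Add(148225, Mul(-385, I, Pow(402, Rational(1, 2)))), 3720009) = Add(3868234, Mul(-385, I, Pow(402, Rational(1, 2))))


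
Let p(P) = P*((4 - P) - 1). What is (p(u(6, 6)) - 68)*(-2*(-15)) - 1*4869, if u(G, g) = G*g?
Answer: -42549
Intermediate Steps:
p(P) = P*(3 - P)
(p(u(6, 6)) - 68)*(-2*(-15)) - 1*4869 = ((6*6)*(3 - 6*6) - 68)*(-2*(-15)) - 1*4869 = (36*(3 - 1*36) - 68)*30 - 4869 = (36*(3 - 36) - 68)*30 - 4869 = (36*(-33) - 68)*30 - 4869 = (-1188 - 68)*30 - 4869 = -1256*30 - 4869 = -37680 - 4869 = -42549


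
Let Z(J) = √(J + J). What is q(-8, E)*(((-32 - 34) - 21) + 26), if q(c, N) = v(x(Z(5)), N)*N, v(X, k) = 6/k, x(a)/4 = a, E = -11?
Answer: -366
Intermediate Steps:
Z(J) = √2*√J (Z(J) = √(2*J) = √2*√J)
x(a) = 4*a
q(c, N) = 6 (q(c, N) = (6/N)*N = 6)
q(-8, E)*(((-32 - 34) - 21) + 26) = 6*(((-32 - 34) - 21) + 26) = 6*((-66 - 21) + 26) = 6*(-87 + 26) = 6*(-61) = -366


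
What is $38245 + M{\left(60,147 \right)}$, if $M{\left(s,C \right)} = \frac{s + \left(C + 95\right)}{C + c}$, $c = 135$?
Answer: $\frac{5392696}{141} \approx 38246.0$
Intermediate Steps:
$M{\left(s,C \right)} = \frac{95 + C + s}{135 + C}$ ($M{\left(s,C \right)} = \frac{s + \left(C + 95\right)}{C + 135} = \frac{s + \left(95 + C\right)}{135 + C} = \frac{95 + C + s}{135 + C}$)
$38245 + M{\left(60,147 \right)} = 38245 + \frac{95 + 147 + 60}{135 + 147} = 38245 + \frac{1}{282} \cdot 302 = 38245 + \frac{151}{141} = \frac{5392696}{141}$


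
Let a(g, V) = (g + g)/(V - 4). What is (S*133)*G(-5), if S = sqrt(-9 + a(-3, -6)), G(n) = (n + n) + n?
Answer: -399*I*sqrt(210) ≈ -5782.1*I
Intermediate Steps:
a(g, V) = 2*g/(-4 + V) (a(g, V) = (2*g)/(-4 + V) = 2*g/(-4 + V))
G(n) = 3*n (G(n) = 2*n + n = 3*n)
S = I*sqrt(210)/5 (S = sqrt(-9 + 2*(-3)/(-4 - 6)) = sqrt(-9 + 2*(-3)/(-10)) = sqrt(-9 + 2*(-3)*(-1/10)) = sqrt(-9 + 3/5) = sqrt(-42/5) = I*sqrt(210)/5 ≈ 2.8983*I)
(S*133)*G(-5) = ((I*sqrt(210)/5)*133)*(3*(-5)) = (133*I*sqrt(210)/5)*(-15) = -399*I*sqrt(210)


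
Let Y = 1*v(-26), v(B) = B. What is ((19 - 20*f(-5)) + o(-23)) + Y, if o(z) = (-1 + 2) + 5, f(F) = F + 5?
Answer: -1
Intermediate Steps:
f(F) = 5 + F
o(z) = 6 (o(z) = 1 + 5 = 6)
Y = -26 (Y = 1*(-26) = -26)
((19 - 20*f(-5)) + o(-23)) + Y = ((19 - 20*(5 - 5)) + 6) - 26 = ((19 - 20*0) + 6) - 26 = ((19 + 0) + 6) - 26 = (19 + 6) - 26 = 25 - 26 = -1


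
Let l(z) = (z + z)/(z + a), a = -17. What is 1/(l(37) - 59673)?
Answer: -10/596693 ≈ -1.6759e-5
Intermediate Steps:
l(z) = 2*z/(-17 + z) (l(z) = (z + z)/(z - 17) = (2*z)/(-17 + z) = 2*z/(-17 + z))
1/(l(37) - 59673) = 1/(2*37/(-17 + 37) - 59673) = 1/(2*37/20 - 59673) = 1/(2*37*(1/20) - 59673) = 1/(37/10 - 59673) = 1/(-596693/10) = -10/596693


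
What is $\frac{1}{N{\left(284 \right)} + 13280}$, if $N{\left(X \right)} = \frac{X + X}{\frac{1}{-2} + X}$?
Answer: $\frac{567}{7530896} \approx 7.529 \cdot 10^{-5}$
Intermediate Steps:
$N{\left(X \right)} = \frac{2 X}{- \frac{1}{2} + X}$
$\frac{1}{N{\left(284 \right)} + 13280} = \frac{1}{4 \cdot 284 \frac{1}{-1 + 2 \cdot 284} + 13280} = \frac{1}{4 \cdot 284 \frac{1}{-1 + 568} + 13280} = \frac{1}{4 \cdot 284 \cdot \frac{1}{567} + 13280} = \frac{1}{\frac{1136}{567} + 13280} = \frac{1}{\frac{7530896}{567}} = \frac{567}{7530896}$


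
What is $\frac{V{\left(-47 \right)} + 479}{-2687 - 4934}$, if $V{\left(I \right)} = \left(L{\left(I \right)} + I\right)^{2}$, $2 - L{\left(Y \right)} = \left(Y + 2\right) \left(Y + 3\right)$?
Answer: $- \frac{4101104}{7621} \approx -538.13$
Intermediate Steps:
$L{\left(Y \right)} = 2 - \left(2 + Y\right) \left(3 + Y\right)$ ($L{\left(Y \right)} = 2 - \left(Y + 2\right) \left(Y + 3\right) = 2 - \left(2 + Y\right) \left(3 + Y\right)$)
$V{\left(I \right)} = \left(-4 - I^{2} - 4 I\right)^{2}$ ($V{\left(I \right)} = \left(\left(-4 - I^{2} - 5 I\right) + I\right)^{2} = \left(-4 - I^{2} - 4 I\right)^{2}$)
$\frac{V{\left(-47 \right)} + 479}{-2687 - 4934} = \frac{\left(4 + \left(-47\right)^{2} + 4 \left(-47\right)\right)^{2} + 479}{-2687 - 4934} = \frac{\left(4 + 2209 - 188\right)^{2} + 479}{-7621} = \left(2025^{2} + 479\right) \left(- \frac{1}{7621}\right) = \left(4100625 + 479\right) \left(- \frac{1}{7621}\right) = 4101104 \left(- \frac{1}{7621}\right) = - \frac{4101104}{7621}$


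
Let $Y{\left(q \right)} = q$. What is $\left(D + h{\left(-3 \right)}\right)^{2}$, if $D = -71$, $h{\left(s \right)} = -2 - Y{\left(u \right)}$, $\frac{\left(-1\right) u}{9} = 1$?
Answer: $4096$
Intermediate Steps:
$u = -9$ ($u = \left(-9\right) 1 = -9$)
$h{\left(s \right)} = 7$ ($h{\left(s \right)} = -2 - -9 = -2 + 9 = 7$)
$\left(D + h{\left(-3 \right)}\right)^{2} = \left(-71 + 7\right)^{2} = \left(-64\right)^{2} = 4096$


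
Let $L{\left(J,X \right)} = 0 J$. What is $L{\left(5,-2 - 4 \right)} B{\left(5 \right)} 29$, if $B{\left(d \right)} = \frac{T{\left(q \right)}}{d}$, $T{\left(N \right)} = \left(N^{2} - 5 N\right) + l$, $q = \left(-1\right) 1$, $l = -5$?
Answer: $0$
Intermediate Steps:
$q = -1$
$T{\left(N \right)} = -5 + N^{2} - 5 N$ ($T{\left(N \right)} = \left(N^{2} - 5 N\right) - 5 = -5 + N^{2} - 5 N$)
$L{\left(J,X \right)} = 0$
$B{\left(d \right)} = \frac{1}{d}$ ($B{\left(d \right)} = \frac{-5 + \left(-1\right)^{2} - -5}{d} = \frac{-5 + 1 + 5}{d} = 1 \frac{1}{d} = \frac{1}{d}$)
$L{\left(5,-2 - 4 \right)} B{\left(5 \right)} 29 = \frac{0}{5} \cdot 29 = 0 \cdot \frac{1}{5} \cdot 29 = 0 \cdot 29 = 0$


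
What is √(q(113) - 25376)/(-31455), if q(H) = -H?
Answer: -I*√25489/31455 ≈ -0.0050756*I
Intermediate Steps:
√(q(113) - 25376)/(-31455) = √(-1*113 - 25376)/(-31455) = √(-113 - 25376)*(-1/31455) = √(-25489)*(-1/31455) = (I*√25489)*(-1/31455) = -I*√25489/31455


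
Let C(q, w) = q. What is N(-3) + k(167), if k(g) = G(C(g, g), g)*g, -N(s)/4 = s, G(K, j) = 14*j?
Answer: 390458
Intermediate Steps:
N(s) = -4*s
k(g) = 14*g**2 (k(g) = (14*g)*g = 14*g**2)
N(-3) + k(167) = -4*(-3) + 14*167**2 = 12 + 14*27889 = 12 + 390446 = 390458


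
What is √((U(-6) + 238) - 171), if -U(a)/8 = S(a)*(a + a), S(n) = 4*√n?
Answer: √(67 + 384*I*√6) ≈ 22.472 + 20.928*I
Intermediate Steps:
U(a) = -64*a^(3/2) (U(a) = -8*4*√a*(a + a) = -8*4*√a*2*a = -64*a^(3/2))
√((U(-6) + 238) - 171) = √((-(-384)*I*√6 + 238) - 171) = √((384*I*√6 + 238) - 171) = √((238 + 384*I*√6) - 171) = √(67 + 384*I*√6)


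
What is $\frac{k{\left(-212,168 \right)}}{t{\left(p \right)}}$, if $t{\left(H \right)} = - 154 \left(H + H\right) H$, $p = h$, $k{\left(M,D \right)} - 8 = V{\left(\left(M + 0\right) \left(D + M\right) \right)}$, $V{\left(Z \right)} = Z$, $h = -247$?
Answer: $- \frac{2334}{4697693} \approx -0.00049684$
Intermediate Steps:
$k{\left(M,D \right)} = 8 + M \left(D + M\right)$ ($k{\left(M,D \right)} = 8 + \left(M + 0\right) \left(D + M\right) = 8 + M \left(D + M\right)$)
$p = -247$
$t{\left(H \right)} = - 308 H^{2}$ ($t{\left(H \right)} = - 154 \cdot 2 H H = - 308 H H = - 308 H^{2}$)
$\frac{k{\left(-212,168 \right)}}{t{\left(p \right)}} = \frac{8 - 212 \left(168 - 212\right)}{\left(-308\right) \left(-247\right)^{2}} = \frac{8 - -9328}{\left(-308\right) 61009} = \frac{8 + 9328}{-18790772} = 9336 \left(- \frac{1}{18790772}\right) = - \frac{2334}{4697693}$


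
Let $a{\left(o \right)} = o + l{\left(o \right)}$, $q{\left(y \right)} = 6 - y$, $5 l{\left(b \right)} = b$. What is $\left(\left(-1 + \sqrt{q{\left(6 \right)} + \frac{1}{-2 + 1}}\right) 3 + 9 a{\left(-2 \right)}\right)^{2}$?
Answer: $\frac{14904}{25} - \frac{738 i}{5} \approx 596.16 - 147.6 i$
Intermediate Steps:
$l{\left(b \right)} = \frac{b}{5}$
$a{\left(o \right)} = \frac{6 o}{5}$ ($a{\left(o \right)} = o + \frac{o}{5} = \frac{6 o}{5}$)
$\left(\left(-1 + \sqrt{q{\left(6 \right)} + \frac{1}{-2 + 1}}\right) 3 + 9 a{\left(-2 \right)}\right)^{2} = \left(\left(-1 + \sqrt{\left(6 - 6\right) + \frac{1}{-2 + 1}}\right) 3 + 9 \cdot \frac{6}{5} \left(-2\right)\right)^{2} = \left(\left(-1 + \sqrt{\left(6 - 6\right) + \frac{1}{-1}}\right) 3 + 9 \left(- \frac{12}{5}\right)\right)^{2} = \left(\left(-1 + \sqrt{0 - 1}\right) 3 - \frac{108}{5}\right)^{2} = \left(\left(-1 + \sqrt{-1}\right) 3 - \frac{108}{5}\right)^{2} = \left(\left(-1 + i\right) 3 - \frac{108}{5}\right)^{2} = \left(\left(-3 + 3 i\right) - \frac{108}{5}\right)^{2} = \left(- \frac{123}{5} + 3 i\right)^{2}$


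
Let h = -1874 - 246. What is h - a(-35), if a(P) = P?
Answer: -2085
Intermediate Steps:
h = -2120
h - a(-35) = -2120 - 1*(-35) = -2120 + 35 = -2085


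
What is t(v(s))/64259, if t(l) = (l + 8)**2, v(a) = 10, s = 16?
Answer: 324/64259 ≈ 0.0050421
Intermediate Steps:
t(l) = (8 + l)**2
t(v(s))/64259 = (8 + 10)**2/64259 = 18**2*(1/64259) = 324*(1/64259) = 324/64259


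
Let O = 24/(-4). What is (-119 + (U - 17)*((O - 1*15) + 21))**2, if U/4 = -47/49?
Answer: 14161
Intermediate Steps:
O = -6 (O = 24*(-1/4) = -6)
U = -188/49 (U = 4*(-47/49) = -188/49 ≈ -3.8367)
(-119 + (U - 17)*((O - 1*15) + 21))**2 = (-119 + (-188/49 - 17)*((-6 - 1*15) + 21))**2 = (-119 - 1021*((-6 - 15) + 21)/49)**2 = (-119 - 1021*(-21 + 21)/49)**2 = (-119 - 1021/49*0)**2 = (-119 + 0)**2 = (-119)**2 = 14161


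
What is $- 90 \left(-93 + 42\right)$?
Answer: $4590$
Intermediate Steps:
$- 90 \left(-93 + 42\right) = \left(-90\right) \left(-51\right) = 4590$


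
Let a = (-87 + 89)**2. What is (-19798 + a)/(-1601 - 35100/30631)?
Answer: 606310014/49075331 ≈ 12.355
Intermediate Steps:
a = 4 (a = 2**2 = 4)
(-19798 + a)/(-1601 - 35100/30631) = (-19798 + 4)/(-1601 - 35100/30631) = -19794/(-1601 - 35100*1/30631) = -19794/(-1601 - 35100/30631) = -19794/(-49075331/30631) = -19794*(-30631/49075331) = 606310014/49075331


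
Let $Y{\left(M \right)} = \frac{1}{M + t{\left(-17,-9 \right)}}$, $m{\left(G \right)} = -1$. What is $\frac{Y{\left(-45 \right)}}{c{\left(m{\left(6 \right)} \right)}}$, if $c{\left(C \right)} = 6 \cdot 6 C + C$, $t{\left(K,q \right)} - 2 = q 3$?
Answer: $\frac{1}{2590} \approx 0.0003861$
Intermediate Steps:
$t{\left(K,q \right)} = 2 + 3 q$ ($t{\left(K,q \right)} = 2 + q 3 = 2 + 3 q$)
$c{\left(C \right)} = 37 C$ ($c{\left(C \right)} = 36 C + C = 37 C$)
$Y{\left(M \right)} = \frac{1}{-25 + M}$ ($Y{\left(M \right)} = \frac{1}{M + \left(2 + 3 \left(-9\right)\right)} = \frac{1}{M + \left(2 - 27\right)} = \frac{1}{M - 25} = \frac{1}{-25 + M}$)
$\frac{Y{\left(-45 \right)}}{c{\left(m{\left(6 \right)} \right)}} = \frac{1}{\left(-25 - 45\right) 37 \left(-1\right)} = \frac{1}{\left(-70\right) \left(-37\right)} = \left(- \frac{1}{70}\right) \left(- \frac{1}{37}\right) = \frac{1}{2590}$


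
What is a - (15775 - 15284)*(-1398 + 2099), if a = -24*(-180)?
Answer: -339871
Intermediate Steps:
a = 4320
a - (15775 - 15284)*(-1398 + 2099) = 4320 - (15775 - 15284)*(-1398 + 2099) = 4320 - 491*701 = 4320 - 1*344191 = 4320 - 344191 = -339871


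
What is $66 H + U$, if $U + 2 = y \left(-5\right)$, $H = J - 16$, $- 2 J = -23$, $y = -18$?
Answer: $-209$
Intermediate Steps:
$J = \frac{23}{2}$ ($J = \left(- \frac{1}{2}\right) \left(-23\right) = \frac{23}{2} \approx 11.5$)
$H = - \frac{9}{2}$ ($H = \frac{23}{2} - 16 = - \frac{9}{2} \approx -4.5$)
$U = 88$ ($U = -2 - -90 = -2 + 90 = 88$)
$66 H + U = 66 \left(- \frac{9}{2}\right) + 88 = -297 + 88 = -209$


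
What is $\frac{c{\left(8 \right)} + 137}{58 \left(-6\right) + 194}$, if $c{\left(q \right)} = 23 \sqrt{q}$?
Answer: $- \frac{137}{154} - \frac{23 \sqrt{2}}{77} \approx -1.312$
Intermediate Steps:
$\frac{c{\left(8 \right)} + 137}{58 \left(-6\right) + 194} = \frac{23 \sqrt{8} + 137}{58 \left(-6\right) + 194} = \frac{23 \cdot 2 \sqrt{2} + 137}{-348 + 194} = \frac{46 \sqrt{2} + 137}{-154} = - \frac{137 + 46 \sqrt{2}}{154} = - \frac{137}{154} - \frac{23 \sqrt{2}}{77}$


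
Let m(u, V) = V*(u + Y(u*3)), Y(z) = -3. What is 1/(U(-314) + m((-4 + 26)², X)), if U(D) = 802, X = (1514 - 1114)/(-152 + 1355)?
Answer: 1203/1157206 ≈ 0.0010396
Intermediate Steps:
X = 400/1203 ≈ 0.33250
m(u, V) = V*(-3 + u) (m(u, V) = V*(u - 3) = V*(-3 + u))
1/(U(-314) + m((-4 + 26)², X)) = 1/(802 + 400*(-3 + (-4 + 26)²)/1203) = 1/(802 + 400*(-3 + 22²)/1203) = 1/(802 + 400*(-3 + 484)/1203) = 1/(802 + (400/1203)*481) = 1/(802 + 192400/1203) = 1/(1157206/1203) = 1203/1157206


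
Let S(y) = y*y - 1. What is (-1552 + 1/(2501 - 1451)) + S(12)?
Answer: -1479449/1050 ≈ -1409.0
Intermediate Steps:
S(y) = -1 + y² (S(y) = y² - 1 = -1 + y²)
(-1552 + 1/(2501 - 1451)) + S(12) = (-1552 + 1/(2501 - 1451)) + (-1 + 12²) = (-1552 + 1/1050) + (-1 + 144) = (-1552 + 1/1050) + 143 = -1629599/1050 + 143 = -1479449/1050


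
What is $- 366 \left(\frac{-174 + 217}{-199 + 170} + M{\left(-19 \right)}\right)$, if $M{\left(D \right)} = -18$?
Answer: $\frac{206790}{29} \approx 7130.7$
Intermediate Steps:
$- 366 \left(\frac{-174 + 217}{-199 + 170} + M{\left(-19 \right)}\right) = - 366 \left(\frac{-174 + 217}{-199 + 170} - 18\right) = - 366 \left(\frac{43}{-29} - 18\right) = - 366 \left(43 \left(- \frac{1}{29}\right) - 18\right) = - 366 \left(- \frac{43}{29} - 18\right) = \left(-366\right) \left(- \frac{565}{29}\right) = \frac{206790}{29}$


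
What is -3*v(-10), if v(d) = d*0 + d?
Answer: 30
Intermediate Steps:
v(d) = d (v(d) = 0 + d = d)
-3*v(-10) = -3*(-10) = 30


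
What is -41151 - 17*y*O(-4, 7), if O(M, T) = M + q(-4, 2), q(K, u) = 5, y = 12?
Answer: -41355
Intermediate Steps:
O(M, T) = 5 + M (O(M, T) = M + 5 = 5 + M)
-41151 - 17*y*O(-4, 7) = -41151 - 17*12*(5 - 4) = -41151 - 204 = -41355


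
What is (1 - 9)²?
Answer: 64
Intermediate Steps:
(1 - 9)² = (-8)² = 64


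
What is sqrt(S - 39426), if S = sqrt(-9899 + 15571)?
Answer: sqrt(-39426 + 2*sqrt(1418)) ≈ 198.37*I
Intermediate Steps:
S = 2*sqrt(1418) (S = sqrt(5672) = 2*sqrt(1418) ≈ 75.313)
sqrt(S - 39426) = sqrt(2*sqrt(1418) - 39426) = sqrt(-39426 + 2*sqrt(1418))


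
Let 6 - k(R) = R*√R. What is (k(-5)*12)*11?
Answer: 792 + 660*I*√5 ≈ 792.0 + 1475.8*I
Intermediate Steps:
k(R) = 6 - R^(3/2) (k(R) = 6 - R*√R = 6 - R^(3/2))
(k(-5)*12)*11 = ((6 - (-5)^(3/2))*12)*11 = ((6 - (-5)*I*√5)*12)*11 = ((6 + 5*I*√5)*12)*11 = (72 + 60*I*√5)*11 = 792 + 660*I*√5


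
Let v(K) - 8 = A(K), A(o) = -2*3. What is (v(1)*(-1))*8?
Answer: -16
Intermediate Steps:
A(o) = -6
v(K) = 2 (v(K) = 8 - 6 = 2)
(v(1)*(-1))*8 = (2*(-1))*8 = -2*8 = -16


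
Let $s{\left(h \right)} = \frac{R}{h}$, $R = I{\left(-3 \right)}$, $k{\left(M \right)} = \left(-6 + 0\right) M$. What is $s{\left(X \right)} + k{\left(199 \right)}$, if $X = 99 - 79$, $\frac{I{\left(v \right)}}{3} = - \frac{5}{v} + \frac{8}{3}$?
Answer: $- \frac{23867}{20} \approx -1193.3$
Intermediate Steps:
$k{\left(M \right)} = - 6 M$
$I{\left(v \right)} = 8 - \frac{15}{v}$ ($I{\left(v \right)} = 3 \left(- \frac{5}{v} + \frac{8}{3}\right) = 3 \left(\frac{8}{3} - \frac{5}{v}\right) = 8 - \frac{15}{v}$)
$X = 20$
$R = 13$ ($R = 8 - \frac{15}{-3} = 8 - -5 = 8 + 5 = 13$)
$s{\left(h \right)} = \frac{13}{h}$
$s{\left(X \right)} + k{\left(199 \right)} = \frac{13}{20} - 1194 = - \frac{23867}{20}$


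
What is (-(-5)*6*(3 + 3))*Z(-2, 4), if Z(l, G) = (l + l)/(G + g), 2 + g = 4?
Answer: -120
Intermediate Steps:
g = 2 (g = -2 + 4 = 2)
Z(l, G) = 2*l/(2 + G) (Z(l, G) = (l + l)/(G + 2) = (2*l)/(2 + G) = 2*l/(2 + G))
(-(-5)*6*(3 + 3))*Z(-2, 4) = (-(-5)*6*(3 + 3))*(2*(-2)/(2 + 4)) = (-(-5)*6*6)*(2*(-2)/6) = (-(-5)*36)*(2*(-2)*(1/6)) = -5*(-36)*(-2/3) = 180*(-2/3) = -120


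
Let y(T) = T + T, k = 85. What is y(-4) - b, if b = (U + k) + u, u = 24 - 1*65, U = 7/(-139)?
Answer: -7221/139 ≈ -51.950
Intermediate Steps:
U = -7/139 (U = 7*(-1/139) = -7/139 ≈ -0.050360)
y(T) = 2*T
u = -41 (u = 24 - 65 = -41)
b = 6109/139 (b = (-7/139 + 85) - 41 = 11808/139 - 41 = 6109/139 ≈ 43.950)
y(-4) - b = 2*(-4) - 1*6109/139 = -8 - 6109/139 = -7221/139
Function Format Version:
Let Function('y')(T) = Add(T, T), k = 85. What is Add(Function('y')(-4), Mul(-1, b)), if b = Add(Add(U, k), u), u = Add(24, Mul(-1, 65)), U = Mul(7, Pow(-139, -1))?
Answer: Rational(-7221, 139) ≈ -51.950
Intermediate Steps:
U = Rational(-7, 139) (U = Mul(7, Rational(-1, 139)) = Rational(-7, 139) ≈ -0.050360)
Function('y')(T) = Mul(2, T)
u = -41 (u = Add(24, -65) = -41)
b = Rational(6109, 139) (b = Add(Add(Rational(-7, 139), 85), -41) = Add(Rational(11808, 139), -41) = Rational(6109, 139) ≈ 43.950)
Add(Function('y')(-4), Mul(-1, b)) = Add(Mul(2, -4), Mul(-1, Rational(6109, 139))) = Add(-8, Rational(-6109, 139)) = Rational(-7221, 139)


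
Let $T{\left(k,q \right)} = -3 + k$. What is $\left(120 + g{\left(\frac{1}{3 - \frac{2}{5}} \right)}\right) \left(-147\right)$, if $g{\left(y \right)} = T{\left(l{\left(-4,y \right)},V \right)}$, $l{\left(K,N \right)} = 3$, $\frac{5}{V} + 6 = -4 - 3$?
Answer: $-17640$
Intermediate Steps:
$V = - \frac{5}{13}$ ($V = \frac{5}{-6 - 7} = \frac{5}{-13} = 5 \left(- \frac{1}{13}\right) = - \frac{5}{13} \approx -0.38462$)
$g{\left(y \right)} = 0$ ($g{\left(y \right)} = -3 + 3 = 0$)
$\left(120 + g{\left(\frac{1}{3 - \frac{2}{5}} \right)}\right) \left(-147\right) = \left(120 + 0\right) \left(-147\right) = 120 \left(-147\right) = -17640$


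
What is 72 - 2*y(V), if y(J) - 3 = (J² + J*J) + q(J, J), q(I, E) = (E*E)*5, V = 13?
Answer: -2300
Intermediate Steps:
q(I, E) = 5*E² (q(I, E) = E²*5 = 5*E²)
y(J) = 3 + 7*J² (y(J) = 3 + ((J² + J*J) + 5*J²) = 3 + ((J² + J²) + 5*J²) = 3 + (2*J² + 5*J²) = 3 + 7*J²)
72 - 2*y(V) = 72 - 2*(3 + 7*13²) = 72 - 2*(3 + 7*169) = 72 - 2*(3 + 1183) = 72 - 2*1186 = 72 - 2372 = -2300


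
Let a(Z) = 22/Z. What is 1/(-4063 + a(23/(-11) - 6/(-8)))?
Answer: -59/240685 ≈ -0.00024513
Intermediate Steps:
1/(-4063 + a(23/(-11) - 6/(-8))) = 1/(-4063 + 22/(23/(-11) - 6/(-8))) = 1/(-4063 + 22/(23*(-1/11) - 6*(-1/8))) = 1/(-4063 + 22/(-23/11 + 3/4)) = 1/(-4063 + 22/(-59/44)) = 1/(-4063 + 22*(-44/59)) = 1/(-4063 - 968/59) = 1/(-240685/59) = -59/240685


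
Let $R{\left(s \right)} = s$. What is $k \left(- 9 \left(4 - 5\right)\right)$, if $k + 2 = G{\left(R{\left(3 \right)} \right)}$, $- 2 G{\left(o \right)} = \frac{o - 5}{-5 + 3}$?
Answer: $- \frac{45}{2} \approx -22.5$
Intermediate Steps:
$G{\left(o \right)} = - \frac{5}{4} + \frac{o}{4}$ ($G{\left(o \right)} = - \frac{\left(o - 5\right) \frac{1}{-5 + 3}}{2} = - \frac{\left(-5 + o\right) \frac{1}{-2}}{2} = - \frac{\left(-5 + o\right) \left(- \frac{1}{2}\right)}{2} = - \frac{\frac{5}{2} - \frac{o}{2}}{2} = - \frac{5}{4} + \frac{o}{4}$)
$k = - \frac{5}{2}$ ($k = -2 + \left(- \frac{5}{4} + \frac{1}{4} \cdot 3\right) = -2 + \left(- \frac{5}{4} + \frac{3}{4}\right) = -2 - \frac{1}{2} = - \frac{5}{2} \approx -2.5$)
$k \left(- 9 \left(4 - 5\right)\right) = - \frac{5 \left(- 9 \left(4 - 5\right)\right)}{2} = - \frac{5 \left(\left(-9\right) \left(-1\right)\right)}{2} = \left(- \frac{5}{2}\right) 9 = - \frac{45}{2}$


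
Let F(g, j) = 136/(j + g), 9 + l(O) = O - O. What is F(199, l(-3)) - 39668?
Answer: -3768392/95 ≈ -39667.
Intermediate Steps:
l(O) = -9 (l(O) = -9 + (O - O) = -9 + 0 = -9)
F(g, j) = 136/(g + j)
F(199, l(-3)) - 39668 = 136/(199 - 9) - 39668 = 136/190 - 39668 = 136*(1/190) - 39668 = 68/95 - 39668 = -3768392/95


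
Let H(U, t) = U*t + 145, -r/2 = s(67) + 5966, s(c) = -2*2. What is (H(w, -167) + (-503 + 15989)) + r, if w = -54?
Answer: 12725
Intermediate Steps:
s(c) = -4
r = -11924 (r = -2*(-4 + 5966) = -2*5962 = -11924)
H(U, t) = 145 + U*t
(H(w, -167) + (-503 + 15989)) + r = ((145 - 54*(-167)) + (-503 + 15989)) - 11924 = ((145 + 9018) + 15486) - 11924 = (9163 + 15486) - 11924 = 24649 - 11924 = 12725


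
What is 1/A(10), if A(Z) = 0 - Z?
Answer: -⅒ ≈ -0.10000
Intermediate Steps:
A(Z) = -Z
1/A(10) = 1/(-1*10) = 1/(-10) = -⅒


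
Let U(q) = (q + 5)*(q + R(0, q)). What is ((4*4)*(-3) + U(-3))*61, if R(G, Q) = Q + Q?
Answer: -4026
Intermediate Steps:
R(G, Q) = 2*Q
U(q) = 3*q*(5 + q) (U(q) = (q + 5)*(q + 2*q) = (5 + q)*(3*q) = 3*q*(5 + q))
((4*4)*(-3) + U(-3))*61 = ((4*4)*(-3) + 3*(-3)*(5 - 3))*61 = (16*(-3) + 3*(-3)*2)*61 = (-48 - 18)*61 = -66*61 = -4026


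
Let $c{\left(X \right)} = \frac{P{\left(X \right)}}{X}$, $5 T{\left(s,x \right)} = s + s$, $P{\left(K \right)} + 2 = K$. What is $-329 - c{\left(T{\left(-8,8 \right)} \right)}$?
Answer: $- \frac{2645}{8} \approx -330.63$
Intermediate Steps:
$P{\left(K \right)} = -2 + K$
$T{\left(s,x \right)} = \frac{2 s}{5}$ ($T{\left(s,x \right)} = \frac{s + s}{5} = \frac{2 s}{5}$)
$c{\left(X \right)} = \frac{-2 + X}{X}$
$-329 - c{\left(T{\left(-8,8 \right)} \right)} = -329 - \frac{-2 + \frac{2}{5} \left(-8\right)}{\frac{2}{5} \left(-8\right)} = -329 - \frac{-2 - \frac{16}{5}}{- \frac{16}{5}} = -329 - \left(- \frac{5}{16}\right) \left(- \frac{26}{5}\right) = -329 - \frac{13}{8} = - \frac{2645}{8}$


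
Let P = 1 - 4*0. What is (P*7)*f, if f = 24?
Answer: 168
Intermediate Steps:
P = 1 (P = 1 + 0 = 1)
(P*7)*f = (1*7)*24 = 7*24 = 168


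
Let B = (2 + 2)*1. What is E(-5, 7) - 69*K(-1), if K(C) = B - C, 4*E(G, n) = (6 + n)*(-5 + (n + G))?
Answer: -1419/4 ≈ -354.75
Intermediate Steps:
E(G, n) = (6 + n)*(-5 + G + n)/4 (E(G, n) = ((6 + n)*(-5 + (n + G)))/4 = ((6 + n)*(-5 + (G + n)))/4 = ((6 + n)*(-5 + G + n))/4 = (6 + n)*(-5 + G + n)/4)
B = 4 (B = 4*1 = 4)
K(C) = 4 - C
E(-5, 7) - 69*K(-1) = (-15/2 + (¼)*7 + (¼)*7² + (3/2)*(-5) + (¼)*(-5)*7) - 69*(4 - 1*(-1)) = (-15/2 + 7/4 + (¼)*49 - 15/2 - 35/4) - 69*(4 + 1) = (-15/2 + 7/4 + 49/4 - 15/2 - 35/4) - 69*5 = -39/4 - 345 = -1419/4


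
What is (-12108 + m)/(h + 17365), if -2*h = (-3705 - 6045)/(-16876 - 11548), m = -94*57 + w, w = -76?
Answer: -498613808/493577885 ≈ -1.0102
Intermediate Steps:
m = -5434 (m = -94*57 - 76 = -5358 - 76 = -5434)
h = -4875/28424 (h = -(-3705 - 6045)/(2*(-16876 - 11548)) = -(-4875)/(-28424) = -(-4875)*(-1)/28424 = -½*4875/14212 = -4875/28424 ≈ -0.17151)
(-12108 + m)/(h + 17365) = (-12108 - 5434)/(-4875/28424 + 17365) = -17542/493577885/28424 = -17542*28424/493577885 = -498613808/493577885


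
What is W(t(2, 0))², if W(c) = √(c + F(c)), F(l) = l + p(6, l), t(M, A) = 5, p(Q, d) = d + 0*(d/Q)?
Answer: 15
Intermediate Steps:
p(Q, d) = d (p(Q, d) = d + 0 = d)
F(l) = 2*l (F(l) = l + l = 2*l)
W(c) = √3*√c (W(c) = √(c + 2*c) = √(3*c) = √3*√c)
W(t(2, 0))² = (√3*√5)² = (√15)² = 15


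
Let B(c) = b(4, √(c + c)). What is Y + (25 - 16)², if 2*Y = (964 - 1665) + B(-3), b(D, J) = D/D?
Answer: -269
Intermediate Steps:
b(D, J) = 1
B(c) = 1
Y = -350 (Y = ((964 - 1665) + 1)/2 = (-701 + 1)/2 = (½)*(-700) = -350)
Y + (25 - 16)² = -350 + (25 - 16)² = -350 + 9² = -350 + 81 = -269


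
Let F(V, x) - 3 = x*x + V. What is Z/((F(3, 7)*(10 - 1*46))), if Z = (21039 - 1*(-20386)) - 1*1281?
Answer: -10036/495 ≈ -20.275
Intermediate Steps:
F(V, x) = 3 + V + x² (F(V, x) = 3 + (x*x + V) = 3 + (x² + V) = 3 + (V + x²) = 3 + V + x²)
Z = 40144 (Z = (21039 + 20386) - 1281 = 41425 - 1281 = 40144)
Z/((F(3, 7)*(10 - 1*46))) = 40144/(((3 + 3 + 7²)*(10 - 1*46))) = 40144/(((3 + 3 + 49)*(10 - 46))) = 40144/((55*(-36))) = 40144/(-1980) = 40144*(-1/1980) = -10036/495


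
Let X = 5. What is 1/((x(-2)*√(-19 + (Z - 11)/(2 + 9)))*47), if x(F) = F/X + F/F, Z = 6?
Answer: -5*I*√2354/30174 ≈ -0.0080397*I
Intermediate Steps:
x(F) = 1 + F/5 (x(F) = F/5 + F/F = F*(⅕) + 1 = F/5 + 1 = 1 + F/5)
1/((x(-2)*√(-19 + (Z - 11)/(2 + 9)))*47) = 1/(((1 + (⅕)*(-2))*√(-19 + (6 - 11)/(2 + 9)))*47) = 1/(((1 - ⅖)*√(-19 - 5/11))*47) = 1/((3*√(-19 - 5*1/11)/5)*47) = 1/((3*√(-19 - 5/11)/5)*47) = 1/((3*√(-214/11)/5)*47) = 1/((3*(I*√2354/11)/5)*47) = 1/((3*I*√2354/55)*47) = 1/(141*I*√2354/55) = -5*I*√2354/30174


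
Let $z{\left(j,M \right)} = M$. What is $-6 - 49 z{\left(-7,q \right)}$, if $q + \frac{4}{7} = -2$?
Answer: $120$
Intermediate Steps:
$q = - \frac{18}{7}$ ($q = - \frac{4}{7} - 2 = - \frac{18}{7} \approx -2.5714$)
$-6 - 49 z{\left(-7,q \right)} = -6 - -126 = -6 + 126 = 120$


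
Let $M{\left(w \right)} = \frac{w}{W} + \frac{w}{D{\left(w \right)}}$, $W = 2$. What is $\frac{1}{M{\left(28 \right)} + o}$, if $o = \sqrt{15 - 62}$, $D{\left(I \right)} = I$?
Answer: $\frac{15}{272} - \frac{i \sqrt{47}}{272} \approx 0.055147 - 0.025205 i$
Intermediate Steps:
$M{\left(w \right)} = 1 + \frac{w}{2}$ ($M{\left(w \right)} = \frac{w}{2} + \frac{w}{w} = w \frac{1}{2} + 1 = \frac{w}{2} + 1 = 1 + \frac{w}{2}$)
$o = i \sqrt{47}$ ($o = \sqrt{-47} = i \sqrt{47} \approx 6.8557 i$)
$\frac{1}{M{\left(28 \right)} + o} = \frac{1}{\left(1 + \frac{1}{2} \cdot 28\right) + i \sqrt{47}} = \frac{1}{\left(1 + 14\right) + i \sqrt{47}} = \frac{1}{15 + i \sqrt{47}}$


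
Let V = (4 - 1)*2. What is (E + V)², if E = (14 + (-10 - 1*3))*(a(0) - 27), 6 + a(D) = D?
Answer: 729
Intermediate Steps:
a(D) = -6 + D
V = 6 (V = 3*2 = 6)
E = -33 (E = (14 + (-10 - 1*3))*((-6 + 0) - 27) = (14 + (-10 - 3))*(-6 - 27) = (14 - 13)*(-33) = 1*(-33) = -33)
(E + V)² = (-33 + 6)² = (-27)² = 729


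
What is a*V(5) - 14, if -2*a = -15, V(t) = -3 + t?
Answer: 1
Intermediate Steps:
a = 15/2 (a = -1/2*(-15) = 15/2 ≈ 7.5000)
a*V(5) - 14 = 15*(-3 + 5)/2 - 14 = (15/2)*2 - 14 = 15 - 14 = 1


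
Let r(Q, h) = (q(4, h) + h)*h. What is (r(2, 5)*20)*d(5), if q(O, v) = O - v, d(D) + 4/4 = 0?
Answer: -400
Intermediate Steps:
d(D) = -1 (d(D) = -1 + 0 = -1)
r(Q, h) = 4*h (r(Q, h) = ((4 - h) + h)*h = 4*h)
(r(2, 5)*20)*d(5) = ((4*5)*20)*(-1) = (20*20)*(-1) = 400*(-1) = -400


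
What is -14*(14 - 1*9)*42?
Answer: -2940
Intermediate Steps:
-14*(14 - 1*9)*42 = -14*(14 - 9)*42 = -14*5*42 = -70*42 = -2940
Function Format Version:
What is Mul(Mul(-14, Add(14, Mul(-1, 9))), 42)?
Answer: -2940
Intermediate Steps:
Mul(Mul(-14, Add(14, Mul(-1, 9))), 42) = Mul(Mul(-14, Add(14, -9)), 42) = Mul(Mul(-14, 5), 42) = Mul(-70, 42) = -2940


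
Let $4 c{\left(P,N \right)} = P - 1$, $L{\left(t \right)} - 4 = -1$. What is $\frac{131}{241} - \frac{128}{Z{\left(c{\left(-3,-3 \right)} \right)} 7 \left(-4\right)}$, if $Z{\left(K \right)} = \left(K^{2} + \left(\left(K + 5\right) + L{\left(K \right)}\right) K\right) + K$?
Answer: $- \frac{1293}{11809} \approx -0.10949$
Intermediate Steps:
$L{\left(t \right)} = 3$ ($L{\left(t \right)} = 4 - 1 = 3$)
$c{\left(P,N \right)} = - \frac{1}{4} + \frac{P}{4}$ ($c{\left(P,N \right)} = \frac{P - 1}{4} = \frac{-1 + P}{4} = - \frac{1}{4} + \frac{P}{4}$)
$Z{\left(K \right)} = K + K^{2} + K \left(8 + K\right)$ ($Z{\left(K \right)} = \left(K^{2} + \left(\left(K + 5\right) + 3\right) K\right) + K = \left(K^{2} + \left(\left(5 + K\right) + 3\right) K\right) + K = \left(K^{2} + \left(8 + K\right) K\right) + K = \left(K^{2} + K \left(8 + K\right)\right) + K = K + K^{2} + K \left(8 + K\right)$)
$\frac{131}{241} - \frac{128}{Z{\left(c{\left(-3,-3 \right)} \right)} 7 \left(-4\right)} = \frac{131}{241} - \frac{128}{\left(- \frac{1}{4} + \frac{1}{4} \left(-3\right)\right) \left(9 + 2 \left(- \frac{1}{4} + \frac{1}{4} \left(-3\right)\right)\right) 7 \left(-4\right)} = 131 \cdot \frac{1}{241} - \frac{128}{\left(- \frac{1}{4} - \frac{3}{4}\right) \left(9 + 2 \left(- \frac{1}{4} - \frac{3}{4}\right)\right) 7 \left(-4\right)} = \frac{131}{241} - \frac{128}{- (9 + 2 \left(-1\right)) 7 \left(-4\right)} = \frac{131}{241} - \frac{128}{- (9 - 2) 7 \left(-4\right)} = \frac{131}{241} - \frac{128}{\left(-1\right) 7 \cdot 7 \left(-4\right)} = \frac{131}{241} - \frac{128}{\left(-7\right) 7 \left(-4\right)} = \frac{131}{241} - \frac{128}{\left(-49\right) \left(-4\right)} = \frac{131}{241} - \frac{128}{196} = \frac{131}{241} - \frac{32}{49} = - \frac{1293}{11809}$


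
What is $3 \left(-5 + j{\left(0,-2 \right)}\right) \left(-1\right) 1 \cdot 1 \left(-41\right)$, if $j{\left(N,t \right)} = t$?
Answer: $-861$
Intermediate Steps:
$3 \left(-5 + j{\left(0,-2 \right)}\right) \left(-1\right) 1 \cdot 1 \left(-41\right) = 3 \left(-5 - 2\right) \left(-1\right) 1 \cdot 1 \left(-41\right) = 3 \left(-7\right) \left(\left(-1\right) 1\right) \left(-41\right) = \left(-21\right) \left(-1\right) \left(-41\right) = 21 \left(-41\right) = -861$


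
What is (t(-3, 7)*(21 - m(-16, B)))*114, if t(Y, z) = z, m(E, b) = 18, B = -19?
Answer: 2394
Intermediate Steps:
(t(-3, 7)*(21 - m(-16, B)))*114 = (7*(21 - 1*18))*114 = (7*(21 - 18))*114 = (7*3)*114 = 21*114 = 2394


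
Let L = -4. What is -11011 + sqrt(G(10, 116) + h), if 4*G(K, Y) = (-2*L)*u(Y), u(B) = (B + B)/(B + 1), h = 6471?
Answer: -11011 + sqrt(9848423)/39 ≈ -10931.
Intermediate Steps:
u(B) = 2*B/(1 + B) (u(B) = (2*B)/(1 + B) = 2*B/(1 + B))
G(K, Y) = 4*Y/(1 + Y) (G(K, Y) = ((-2*(-4))*(2*Y/(1 + Y)))/4 = (8*(2*Y/(1 + Y)))/4 = (16*Y/(1 + Y))/4 = 4*Y/(1 + Y))
-11011 + sqrt(G(10, 116) + h) = -11011 + sqrt(4*116/(1 + 116) + 6471) = -11011 + sqrt(4*116/117 + 6471) = -11011 + sqrt(4*116*(1/117) + 6471) = -11011 + sqrt(464/117 + 6471) = -11011 + sqrt(757571/117) = -11011 + sqrt(9848423)/39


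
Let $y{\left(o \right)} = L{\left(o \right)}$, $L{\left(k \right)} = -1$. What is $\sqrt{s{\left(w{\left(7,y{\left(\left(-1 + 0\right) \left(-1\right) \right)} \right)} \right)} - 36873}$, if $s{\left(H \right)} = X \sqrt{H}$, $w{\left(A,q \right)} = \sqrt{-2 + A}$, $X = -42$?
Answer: $\sqrt{-36873 - 42 \sqrt[4]{5}} \approx 192.19 i$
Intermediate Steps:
$y{\left(o \right)} = -1$
$s{\left(H \right)} = - 42 \sqrt{H}$
$\sqrt{s{\left(w{\left(7,y{\left(\left(-1 + 0\right) \left(-1\right) \right)} \right)} \right)} - 36873} = \sqrt{- 42 \sqrt{\sqrt{-2 + 7}} - 36873} = \sqrt{- 42 \sqrt{\sqrt{5}} - 36873} = \sqrt{- 42 \sqrt[4]{5} - 36873} = \sqrt{-36873 - 42 \sqrt[4]{5}}$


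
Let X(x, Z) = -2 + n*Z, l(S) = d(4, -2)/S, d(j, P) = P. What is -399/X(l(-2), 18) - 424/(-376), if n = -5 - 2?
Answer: 25537/6016 ≈ 4.2449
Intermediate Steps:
n = -7
l(S) = -2/S
X(x, Z) = -2 - 7*Z
-399/X(l(-2), 18) - 424/(-376) = -399/(-2 - 7*18) - 424/(-376) = -399/(-2 - 126) - 424*(-1/376) = -399/(-128) + 53/47 = -399*(-1/128) + 53/47 = 399/128 + 53/47 = 25537/6016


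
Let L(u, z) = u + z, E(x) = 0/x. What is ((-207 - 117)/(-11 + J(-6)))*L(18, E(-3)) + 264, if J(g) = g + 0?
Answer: 10320/17 ≈ 607.06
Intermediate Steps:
J(g) = g
E(x) = 0
((-207 - 117)/(-11 + J(-6)))*L(18, E(-3)) + 264 = ((-207 - 117)/(-11 - 6))*(18 + 0) + 264 = -324/(-17)*18 + 264 = -324*(-1/17)*18 + 264 = (324/17)*18 + 264 = 5832/17 + 264 = 10320/17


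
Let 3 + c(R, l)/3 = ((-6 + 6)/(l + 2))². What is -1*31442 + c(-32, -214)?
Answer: -31451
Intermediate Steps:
c(R, l) = -9 (c(R, l) = -9 + 3*((-6 + 6)/(l + 2))² = -9 + 3*(0/(2 + l))² = -9 + 3*0² = -9 + 3*0 = -9 + 0 = -9)
-1*31442 + c(-32, -214) = -1*31442 - 9 = -31442 - 9 = -31451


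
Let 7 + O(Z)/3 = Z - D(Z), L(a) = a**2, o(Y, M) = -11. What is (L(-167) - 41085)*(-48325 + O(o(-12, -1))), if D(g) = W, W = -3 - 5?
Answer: 638092580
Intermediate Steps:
W = -8
D(g) = -8
O(Z) = 3 + 3*Z (O(Z) = -21 + 3*(Z - 1*(-8)) = -21 + 3*(Z + 8) = -21 + 3*(8 + Z) = -21 + (24 + 3*Z) = 3 + 3*Z)
(L(-167) - 41085)*(-48325 + O(o(-12, -1))) = ((-167)**2 - 41085)*(-48325 + (3 + 3*(-11))) = (27889 - 41085)*(-48325 + (3 - 33)) = -13196*(-48325 - 30) = -13196*(-48355) = 638092580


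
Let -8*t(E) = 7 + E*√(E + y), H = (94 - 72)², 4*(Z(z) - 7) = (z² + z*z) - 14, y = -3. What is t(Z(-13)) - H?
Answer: -3879/8 - 11*√85 ≈ -586.29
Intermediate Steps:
Z(z) = 7/2 + z²/2 (Z(z) = 7 + ((z² + z*z) - 14)/4 = 7 + ((z² + z²) - 14)/4 = 7 + (2*z² - 14)/4 = 7 + (-14 + 2*z²)/4 = 7 + (-7/2 + z²/2) = 7/2 + z²/2)
H = 484 (H = 22² = 484)
t(E) = -7/8 - E*√(-3 + E)/8 (t(E) = -(7 + E*√(E - 3))/8 = -(7 + E*√(-3 + E))/8 = -7/8 - E*√(-3 + E)/8)
t(Z(-13)) - H = (-7/8 - (7/2 + (½)*(-13)²)*√(-3 + (7/2 + (½)*(-13)²))/8) - 1*484 = (-7/8 - (7/2 + (½)*169)*√(-3 + (7/2 + (½)*169))/8) - 484 = (-7/8 - (7/2 + 169/2)*√(-3 + (7/2 + 169/2))/8) - 484 = (-7/8 - ⅛*88*√(-3 + 88)) - 484 = (-7/8 - ⅛*88*√85) - 484 = (-7/8 - 11*√85) - 484 = -3879/8 - 11*√85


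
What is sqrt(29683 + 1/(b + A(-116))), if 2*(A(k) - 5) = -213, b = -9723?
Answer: 3*sqrt(25986638585)/2807 ≈ 172.29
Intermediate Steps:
A(k) = -203/2 (A(k) = 5 + (1/2)*(-213) = 5 - 213/2 = -203/2)
sqrt(29683 + 1/(b + A(-116))) = sqrt(29683 + 1/(-9723 - 203/2)) = sqrt(29683 + 1/(-19649/2)) = sqrt(29683 - 2/19649) = sqrt(583241265/19649) = 3*sqrt(25986638585)/2807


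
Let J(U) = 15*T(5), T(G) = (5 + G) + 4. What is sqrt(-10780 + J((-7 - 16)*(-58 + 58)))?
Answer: I*sqrt(10570) ≈ 102.81*I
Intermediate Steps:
T(G) = 9 + G
J(U) = 210 (J(U) = 15*(9 + 5) = 15*14 = 210)
sqrt(-10780 + J((-7 - 16)*(-58 + 58))) = sqrt(-10780 + 210) = sqrt(-10570) = I*sqrt(10570)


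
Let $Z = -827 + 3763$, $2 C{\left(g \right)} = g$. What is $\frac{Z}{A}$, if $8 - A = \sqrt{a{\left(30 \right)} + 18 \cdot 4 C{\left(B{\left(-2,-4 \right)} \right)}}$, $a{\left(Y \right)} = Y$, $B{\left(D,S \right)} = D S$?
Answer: $\frac{2936}{8 - \sqrt{318}} \approx -298.6$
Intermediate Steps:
$C{\left(g \right)} = \frac{g}{2}$
$A = 8 - \sqrt{318}$ ($A = 8 - \sqrt{30 + 18 \cdot 4 \frac{\left(-2\right) \left(-4\right)}{2}} = 8 - \sqrt{30 + 72 \cdot \frac{1}{2} \cdot 8} = 8 - \sqrt{30 + 72 \cdot 4} = 8 - \sqrt{30 + 288} = 8 - \sqrt{318} \approx -9.8326$)
$Z = 2936$
$\frac{Z}{A} = \frac{2936}{8 - \sqrt{318}}$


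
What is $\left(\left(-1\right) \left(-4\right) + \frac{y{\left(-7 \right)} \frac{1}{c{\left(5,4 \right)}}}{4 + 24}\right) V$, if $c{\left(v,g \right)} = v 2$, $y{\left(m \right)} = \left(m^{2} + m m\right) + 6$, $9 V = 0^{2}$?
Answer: $0$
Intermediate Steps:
$V = 0$ ($V = \frac{0^{2}}{9} = \frac{1}{9} \cdot 0 = 0$)
$y{\left(m \right)} = 6 + 2 m^{2}$ ($y{\left(m \right)} = \left(m^{2} + m^{2}\right) + 6 = 2 m^{2} + 6 = 6 + 2 m^{2}$)
$c{\left(v,g \right)} = 2 v$
$\left(\left(-1\right) \left(-4\right) + \frac{y{\left(-7 \right)} \frac{1}{c{\left(5,4 \right)}}}{4 + 24}\right) V = \left(\left(-1\right) \left(-4\right) + \frac{\left(6 + 2 \left(-7\right)^{2}\right) \frac{1}{2 \cdot 5}}{4 + 24}\right) 0 = \left(4 + \frac{\left(6 + 2 \cdot 49\right) \frac{1}{10}}{28}\right) 0 = \left(4 + \left(6 + 98\right) \frac{1}{10} \cdot \frac{1}{28}\right) 0 = \left(4 + 104 \cdot \frac{1}{10} \cdot \frac{1}{28}\right) 0 = \left(4 + \frac{52}{5} \cdot \frac{1}{28}\right) 0 = \left(4 + \frac{13}{35}\right) 0 = \frac{153}{35} \cdot 0 = 0$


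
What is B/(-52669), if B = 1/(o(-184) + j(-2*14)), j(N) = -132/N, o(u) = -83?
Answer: 7/28862612 ≈ 2.4253e-7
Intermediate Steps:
B = -7/548 (B = 1/(-83 - 132/((-2*14))) = 1/(-83 - 132/(-28)) = 1/(-83 - 132*(-1/28)) = 1/(-83 + 33/7) = 1/(-548/7) = -7/548 ≈ -0.012774)
B/(-52669) = -7/548/(-52669) = -7/548*(-1/52669) = 7/28862612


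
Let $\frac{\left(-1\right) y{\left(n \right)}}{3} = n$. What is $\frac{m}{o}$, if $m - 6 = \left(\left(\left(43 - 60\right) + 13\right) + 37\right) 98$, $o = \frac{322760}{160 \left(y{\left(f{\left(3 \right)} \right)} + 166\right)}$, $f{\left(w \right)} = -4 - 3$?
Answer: $\frac{2423520}{8069} \approx 300.35$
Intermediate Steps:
$f{\left(w \right)} = -7$
$y{\left(n \right)} = - 3 n$
$o = \frac{8069}{748}$ ($o = \frac{322760}{160 \left(\left(-3\right) \left(-7\right) + 166\right)} = \frac{322760}{160 \left(21 + 166\right)} = \frac{322760}{160 \cdot 187} = \frac{322760}{29920} = 322760 \cdot \frac{1}{29920} = \frac{8069}{748} \approx 10.787$)
$m = 3240$ ($m = 6 + \left(\left(\left(43 - 60\right) + 13\right) + 37\right) 98 = 6 + \left(\left(-17 + 13\right) + 37\right) 98 = 6 + \left(-4 + 37\right) 98 = 6 + 33 \cdot 98 = 6 + 3234 = 3240$)
$\frac{m}{o} = \frac{3240}{\frac{8069}{748}} = 3240 \cdot \frac{748}{8069} = \frac{2423520}{8069}$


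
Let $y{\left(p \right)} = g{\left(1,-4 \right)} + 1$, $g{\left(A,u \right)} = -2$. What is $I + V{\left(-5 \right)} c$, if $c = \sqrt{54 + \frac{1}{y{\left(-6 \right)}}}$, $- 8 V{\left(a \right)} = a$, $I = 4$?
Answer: $4 + \frac{5 \sqrt{53}}{8} \approx 8.5501$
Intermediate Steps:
$V{\left(a \right)} = - \frac{a}{8}$
$y{\left(p \right)} = -1$ ($y{\left(p \right)} = -2 + 1 = -1$)
$c = \sqrt{53}$ ($c = \sqrt{54 + \frac{1}{-1}} = \sqrt{54 - 1} = \sqrt{53} \approx 7.2801$)
$I + V{\left(-5 \right)} c = 4 + \left(- \frac{1}{8}\right) \left(-5\right) \sqrt{53} = 4 + \frac{5 \sqrt{53}}{8}$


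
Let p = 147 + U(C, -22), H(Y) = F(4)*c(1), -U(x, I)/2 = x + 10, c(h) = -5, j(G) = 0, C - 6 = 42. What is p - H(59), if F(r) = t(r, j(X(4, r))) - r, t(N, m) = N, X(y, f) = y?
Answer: 31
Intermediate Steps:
C = 48 (C = 6 + 42 = 48)
F(r) = 0 (F(r) = r - r = 0)
U(x, I) = -20 - 2*x (U(x, I) = -2*(x + 10) = -2*(10 + x) = -20 - 2*x)
H(Y) = 0 (H(Y) = 0*(-5) = 0)
p = 31 (p = 147 + (-20 - 2*48) = 147 + (-20 - 96) = 147 - 116 = 31)
p - H(59) = 31 - 1*0 = 31 + 0 = 31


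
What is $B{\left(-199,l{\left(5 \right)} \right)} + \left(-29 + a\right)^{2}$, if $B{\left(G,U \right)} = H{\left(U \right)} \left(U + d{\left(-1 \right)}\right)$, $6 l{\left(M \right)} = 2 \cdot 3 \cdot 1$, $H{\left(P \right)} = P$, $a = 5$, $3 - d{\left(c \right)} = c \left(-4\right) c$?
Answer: $584$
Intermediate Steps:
$d{\left(c \right)} = 3 + 4 c^{2}$ ($d{\left(c \right)} = 3 - c \left(-4\right) c = 3 - - 4 c c = 3 - - 4 c^{2} = 3 + 4 c^{2}$)
$l{\left(M \right)} = 1$ ($l{\left(M \right)} = \frac{2 \cdot 3 \cdot 1}{6} = \frac{6 \cdot 1}{6} = \frac{1}{6} \cdot 6 = 1$)
$B{\left(G,U \right)} = U \left(7 + U\right)$ ($B{\left(G,U \right)} = U \left(U + \left(3 + 4 \left(-1\right)^{2}\right)\right) = U \left(U + \left(3 + 4 \cdot 1\right)\right) = U \left(U + \left(3 + 4\right)\right) = U \left(U + 7\right) = U \left(7 + U\right)$)
$B{\left(-199,l{\left(5 \right)} \right)} + \left(-29 + a\right)^{2} = 1 \left(7 + 1\right) + \left(-29 + 5\right)^{2} = 1 \cdot 8 + \left(-24\right)^{2} = 8 + 576 = 584$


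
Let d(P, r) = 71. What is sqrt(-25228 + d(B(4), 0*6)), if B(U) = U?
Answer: I*sqrt(25157) ≈ 158.61*I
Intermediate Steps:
sqrt(-25228 + d(B(4), 0*6)) = sqrt(-25228 + 71) = sqrt(-25157) = I*sqrt(25157)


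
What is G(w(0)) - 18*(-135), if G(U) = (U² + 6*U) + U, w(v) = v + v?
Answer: 2430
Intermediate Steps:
w(v) = 2*v
G(U) = U² + 7*U
G(w(0)) - 18*(-135) = (2*0)*(7 + 2*0) - 18*(-135) = 0*(7 + 0) + 2430 = 0*7 + 2430 = 0 + 2430 = 2430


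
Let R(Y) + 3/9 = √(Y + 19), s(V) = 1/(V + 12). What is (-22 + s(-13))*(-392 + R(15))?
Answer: 27071/3 - 23*√34 ≈ 8889.6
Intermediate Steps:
s(V) = 1/(12 + V)
R(Y) = -⅓ + √(19 + Y) (R(Y) = -⅓ + √(Y + 19) = -⅓ + √(19 + Y))
(-22 + s(-13))*(-392 + R(15)) = (-22 + 1/(12 - 13))*(-392 + (-⅓ + √(19 + 15))) = (-22 + 1/(-1))*(-392 + (-⅓ + √34)) = (-22 - 1)*(-1177/3 + √34) = -23*(-1177/3 + √34) = 27071/3 - 23*√34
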